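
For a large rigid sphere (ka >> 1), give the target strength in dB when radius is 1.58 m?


TS = 10*log10(1.58^2 / 4) = 10*log10(0.6241) = -2.05

-2.05 dB


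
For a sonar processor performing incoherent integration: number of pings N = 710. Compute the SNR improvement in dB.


14.26 dB


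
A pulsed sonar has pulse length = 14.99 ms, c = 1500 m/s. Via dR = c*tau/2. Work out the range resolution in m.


dR = c*tau/2 = 1500 * 14.99e-3 / 2 = 11.2425

11.2425 m


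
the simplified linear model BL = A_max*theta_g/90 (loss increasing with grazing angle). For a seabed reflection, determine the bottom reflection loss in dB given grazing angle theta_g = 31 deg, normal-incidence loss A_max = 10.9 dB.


3.75 dB


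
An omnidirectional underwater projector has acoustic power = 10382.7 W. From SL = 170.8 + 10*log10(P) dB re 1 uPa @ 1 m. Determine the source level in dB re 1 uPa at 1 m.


210.96 dB


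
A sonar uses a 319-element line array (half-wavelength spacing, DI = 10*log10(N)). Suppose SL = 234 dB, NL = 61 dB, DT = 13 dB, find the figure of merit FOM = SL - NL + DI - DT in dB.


Step 1: DI = 10*log10(319) = 25.04 dB
Step 2: FOM = SL - NL + DI - DT = 234 - 61 + 25.04 - 13 = 185.04

185.04 dB


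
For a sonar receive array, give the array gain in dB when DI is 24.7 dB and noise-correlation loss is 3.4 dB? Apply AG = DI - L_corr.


AG = DI - L_corr = 24.7 - 3.4 = 21.3

21.3 dB


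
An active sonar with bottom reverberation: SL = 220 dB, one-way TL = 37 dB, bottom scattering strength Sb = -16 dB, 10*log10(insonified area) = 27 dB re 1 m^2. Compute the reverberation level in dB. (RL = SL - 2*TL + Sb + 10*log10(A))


RL = SL - 2*TL + Sb + 10*log10(A) = 220 - 2*37 + (-16) + 27 = 157

157 dB


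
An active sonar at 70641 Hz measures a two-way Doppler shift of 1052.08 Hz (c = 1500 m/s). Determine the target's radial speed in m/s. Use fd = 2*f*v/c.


From fd = 2*f*v/c, v = c*fd/(2*f) = 1500 * 1052.08 / (2*70641) = 11.17

11.17 m/s


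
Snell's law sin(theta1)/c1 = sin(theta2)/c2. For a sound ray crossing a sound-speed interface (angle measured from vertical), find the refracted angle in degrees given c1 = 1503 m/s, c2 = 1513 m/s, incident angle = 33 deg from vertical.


33.25 deg


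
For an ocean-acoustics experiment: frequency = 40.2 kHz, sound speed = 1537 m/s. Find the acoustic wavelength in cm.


lambda = c/f = 1537 / 40200 = 0.0382 m = 3.82 cm

3.82 cm


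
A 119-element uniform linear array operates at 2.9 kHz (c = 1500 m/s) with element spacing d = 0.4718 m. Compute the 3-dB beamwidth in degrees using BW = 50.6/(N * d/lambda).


Step 1: lambda = 1500/2900 = 0.51724 m
Step 2: d/lambda = 0.4718/0.51724 = 0.9121
Step 3: BW = 50.6/(N * d/lambda) = 50.6/(119 * 0.9121) = 0.47

0.47 deg


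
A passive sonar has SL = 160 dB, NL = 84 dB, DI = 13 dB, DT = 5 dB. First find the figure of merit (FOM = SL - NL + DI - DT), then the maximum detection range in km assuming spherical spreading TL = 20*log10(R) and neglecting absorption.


Step 1: FOM = SL - NL + DI - DT = 160 - 84 + 13 - 5 = 84 dB
Step 2: at max range FOM = TL = 20*log10(R), so R = 10^(84/20) = 15848.93 m = 15.85 km

15.85 km


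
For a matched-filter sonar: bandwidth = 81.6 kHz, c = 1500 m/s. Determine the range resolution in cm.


dR = c/(2*BW) = 1500 / (2 * 81.6e3) = 0.0092 m = 0.92 cm

0.92 cm


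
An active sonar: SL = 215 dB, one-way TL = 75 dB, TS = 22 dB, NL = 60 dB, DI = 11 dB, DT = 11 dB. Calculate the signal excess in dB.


SE = SL - 2*TL + TS - NL + DI - DT = 215 - 2*75 + (22) - 60 + 11 - 11 = 27

27 dB


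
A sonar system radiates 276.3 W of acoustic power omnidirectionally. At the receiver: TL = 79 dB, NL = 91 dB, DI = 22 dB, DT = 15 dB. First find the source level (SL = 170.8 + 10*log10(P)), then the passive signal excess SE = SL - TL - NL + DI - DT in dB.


Step 1: SL = 170.8 + 10*log10(276.3) = 195.21 dB
Step 2: SE = SL - TL - NL + DI - DT = 195.21 - 79 - 91 + 22 - 15 = 32.21

32.21 dB


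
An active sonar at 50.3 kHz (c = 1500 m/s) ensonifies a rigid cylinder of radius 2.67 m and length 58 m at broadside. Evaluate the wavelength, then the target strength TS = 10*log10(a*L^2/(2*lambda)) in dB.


Step 1: lambda = c/f = 1500/50300 = 0.02982 m
Step 2: TS = 10*log10(a*L^2/(2*lambda)) = 10*log10(2.67*58^2/(2*0.02982)) = 51.78

51.78 dB


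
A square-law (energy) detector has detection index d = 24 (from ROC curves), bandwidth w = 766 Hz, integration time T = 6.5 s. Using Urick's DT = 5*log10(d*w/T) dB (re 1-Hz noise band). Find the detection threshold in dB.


17.26 dB


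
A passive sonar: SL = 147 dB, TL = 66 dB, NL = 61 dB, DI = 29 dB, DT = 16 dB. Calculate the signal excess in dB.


SE = SL - TL - NL + DI - DT = 147 - 66 - 61 + 29 - 16 = 33

33 dB


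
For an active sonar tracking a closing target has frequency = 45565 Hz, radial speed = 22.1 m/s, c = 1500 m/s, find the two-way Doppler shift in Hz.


fd = 2*f*v/c = 2 * 45565 * 22.1 / 1500 = 1342.65

1342.65 Hz


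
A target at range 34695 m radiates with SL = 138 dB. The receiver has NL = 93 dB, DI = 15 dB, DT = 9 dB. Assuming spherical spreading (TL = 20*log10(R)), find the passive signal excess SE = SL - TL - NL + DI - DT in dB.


Step 1: TL = 20*log10(34695) = 90.81 dB
Step 2: SE = 138 - 90.81 - 93 + 15 - 9 = -39.81

-39.81 dB


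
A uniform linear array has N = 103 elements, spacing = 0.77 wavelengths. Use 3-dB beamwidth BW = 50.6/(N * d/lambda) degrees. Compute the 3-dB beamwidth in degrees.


BW = 50.6 / (103 * 0.77) = 50.6 / 79.31 = 0.64

0.64 deg


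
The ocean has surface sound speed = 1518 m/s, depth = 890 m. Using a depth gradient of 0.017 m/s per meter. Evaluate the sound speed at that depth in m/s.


c = 1518 + 0.017 * 890 = 1533.13

1533.13 m/s


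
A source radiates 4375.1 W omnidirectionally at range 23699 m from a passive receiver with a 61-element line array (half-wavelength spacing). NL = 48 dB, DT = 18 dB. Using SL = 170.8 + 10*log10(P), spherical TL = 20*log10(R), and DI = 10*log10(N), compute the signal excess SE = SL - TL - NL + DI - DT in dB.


71.57 dB


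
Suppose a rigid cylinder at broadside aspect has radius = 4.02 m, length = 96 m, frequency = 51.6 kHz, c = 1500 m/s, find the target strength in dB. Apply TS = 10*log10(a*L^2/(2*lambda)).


58.04 dB


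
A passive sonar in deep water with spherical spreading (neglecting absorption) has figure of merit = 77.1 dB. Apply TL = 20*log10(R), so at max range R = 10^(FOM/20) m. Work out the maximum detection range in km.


7.16 km


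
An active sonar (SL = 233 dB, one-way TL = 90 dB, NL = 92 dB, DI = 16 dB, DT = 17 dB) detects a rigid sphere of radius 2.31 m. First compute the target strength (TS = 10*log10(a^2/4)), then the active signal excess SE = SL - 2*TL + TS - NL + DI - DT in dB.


Step 1: TS = 10*log10(2.31^2/4) = 1.25 dB
Step 2: SE = SL - 2*TL + TS - NL + DI - DT = 233 - 2*90 + (1.25) - 92 + 16 - 17 = -38.75

-38.75 dB


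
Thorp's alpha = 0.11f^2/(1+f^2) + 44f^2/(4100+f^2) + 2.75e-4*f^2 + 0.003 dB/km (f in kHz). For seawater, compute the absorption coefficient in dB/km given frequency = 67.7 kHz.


24.598 dB/km


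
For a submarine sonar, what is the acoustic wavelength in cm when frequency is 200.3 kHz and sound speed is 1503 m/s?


0.75 cm


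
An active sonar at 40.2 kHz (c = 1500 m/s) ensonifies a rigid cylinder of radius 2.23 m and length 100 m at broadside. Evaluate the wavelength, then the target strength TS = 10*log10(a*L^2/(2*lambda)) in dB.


Step 1: lambda = c/f = 1500/40200 = 0.03731 m
Step 2: TS = 10*log10(a*L^2/(2*lambda)) = 10*log10(2.23*100^2/(2*0.03731)) = 54.75

54.75 dB


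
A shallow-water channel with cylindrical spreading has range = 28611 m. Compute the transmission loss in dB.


TL = 10*log10(28611) = 44.57

44.57 dB


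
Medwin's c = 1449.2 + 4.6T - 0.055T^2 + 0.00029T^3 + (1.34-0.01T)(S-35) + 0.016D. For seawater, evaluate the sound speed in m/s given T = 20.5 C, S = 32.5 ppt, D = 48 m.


c = 1449.2 + 4.6*20.5 - 0.055*20.5^2 + 0.00029*20.5^3 + (1.34 - 0.01*20.5)*(32.5 - 35) + 0.016*48 = 1520.82

1520.82 m/s


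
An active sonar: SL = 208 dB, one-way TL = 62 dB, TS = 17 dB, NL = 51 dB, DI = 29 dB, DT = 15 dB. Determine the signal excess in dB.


SE = SL - 2*TL + TS - NL + DI - DT = 208 - 2*62 + (17) - 51 + 29 - 15 = 64

64 dB


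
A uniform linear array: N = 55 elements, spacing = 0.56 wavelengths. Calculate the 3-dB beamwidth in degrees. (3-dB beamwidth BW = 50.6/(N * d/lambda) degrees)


1.64 deg


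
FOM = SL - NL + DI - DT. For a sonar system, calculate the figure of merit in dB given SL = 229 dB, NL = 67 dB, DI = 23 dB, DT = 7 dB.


FOM = SL - NL + DI - DT = 229 - 67 + 23 - 7 = 178

178 dB


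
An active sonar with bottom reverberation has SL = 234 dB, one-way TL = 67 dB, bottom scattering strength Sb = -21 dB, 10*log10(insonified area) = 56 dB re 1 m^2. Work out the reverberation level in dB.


135 dB


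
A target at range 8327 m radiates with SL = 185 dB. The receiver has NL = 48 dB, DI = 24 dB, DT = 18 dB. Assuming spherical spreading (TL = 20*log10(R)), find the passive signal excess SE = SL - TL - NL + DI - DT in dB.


64.59 dB


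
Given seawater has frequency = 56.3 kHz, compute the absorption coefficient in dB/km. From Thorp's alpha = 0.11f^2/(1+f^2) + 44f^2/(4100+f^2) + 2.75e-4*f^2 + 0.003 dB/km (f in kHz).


f^2 = 3169.69
alpha = 0.11*3169.69/(1+3169.69) + 44*3169.69/(4100+3169.69) + 2.75e-4*3169.69 + 0.003 = 20.169

20.169 dB/km


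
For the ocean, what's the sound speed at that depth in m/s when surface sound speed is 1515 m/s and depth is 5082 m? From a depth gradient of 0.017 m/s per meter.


c = 1515 + 0.017 * 5082 = 1601.394

1601.394 m/s


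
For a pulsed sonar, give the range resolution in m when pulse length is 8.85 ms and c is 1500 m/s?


dR = c*tau/2 = 1500 * 8.85e-3 / 2 = 6.6375

6.6375 m


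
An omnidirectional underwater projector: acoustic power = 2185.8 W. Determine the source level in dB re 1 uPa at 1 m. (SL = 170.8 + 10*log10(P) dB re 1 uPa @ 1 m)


SL = 170.8 + 10*log10(2185.8) = 170.8 + 33.4 = 204.2

204.2 dB


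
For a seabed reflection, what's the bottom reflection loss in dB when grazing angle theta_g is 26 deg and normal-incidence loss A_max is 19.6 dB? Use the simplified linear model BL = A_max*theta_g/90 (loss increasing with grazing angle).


5.66 dB


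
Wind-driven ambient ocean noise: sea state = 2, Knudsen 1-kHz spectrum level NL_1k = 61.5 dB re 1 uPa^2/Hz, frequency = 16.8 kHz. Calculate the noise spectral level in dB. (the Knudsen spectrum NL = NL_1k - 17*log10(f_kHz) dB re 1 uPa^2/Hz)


40.67 dB


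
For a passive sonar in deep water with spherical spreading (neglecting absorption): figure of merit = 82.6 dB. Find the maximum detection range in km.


13.49 km


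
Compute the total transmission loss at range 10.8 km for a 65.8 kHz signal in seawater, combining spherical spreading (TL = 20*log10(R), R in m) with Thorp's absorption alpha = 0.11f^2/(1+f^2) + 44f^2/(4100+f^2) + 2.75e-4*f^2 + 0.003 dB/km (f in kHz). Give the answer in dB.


338.82 dB


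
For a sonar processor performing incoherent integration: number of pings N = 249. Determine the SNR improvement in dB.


Gain = 5*log10(249) = 11.98

11.98 dB


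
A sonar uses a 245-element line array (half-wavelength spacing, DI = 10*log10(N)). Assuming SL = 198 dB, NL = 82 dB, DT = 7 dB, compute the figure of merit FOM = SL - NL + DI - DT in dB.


Step 1: DI = 10*log10(245) = 23.89 dB
Step 2: FOM = SL - NL + DI - DT = 198 - 82 + 23.89 - 7 = 132.89

132.89 dB


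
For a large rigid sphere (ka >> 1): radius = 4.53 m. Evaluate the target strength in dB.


TS = 10*log10(4.53^2 / 4) = 10*log10(5.130225) = 7.1

7.1 dB


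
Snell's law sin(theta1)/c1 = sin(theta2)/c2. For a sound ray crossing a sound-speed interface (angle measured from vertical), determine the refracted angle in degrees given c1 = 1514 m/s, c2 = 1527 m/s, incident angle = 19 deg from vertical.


sin(theta2) = (c2/c1)*sin(theta1) = (1527/1514)*sin(19 deg) = 0.32836
theta2 = arcsin(0.32836) = 19.17

19.17 deg


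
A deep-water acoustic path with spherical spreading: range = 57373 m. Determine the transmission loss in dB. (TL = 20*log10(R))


TL = 20*log10(57373) = 95.17

95.17 dB


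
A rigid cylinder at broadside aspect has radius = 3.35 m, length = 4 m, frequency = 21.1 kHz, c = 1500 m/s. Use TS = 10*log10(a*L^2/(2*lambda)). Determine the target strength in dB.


25.76 dB


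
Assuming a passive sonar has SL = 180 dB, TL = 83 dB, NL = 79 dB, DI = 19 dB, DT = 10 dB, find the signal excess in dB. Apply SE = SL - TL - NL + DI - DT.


SE = SL - TL - NL + DI - DT = 180 - 83 - 79 + 19 - 10 = 27

27 dB


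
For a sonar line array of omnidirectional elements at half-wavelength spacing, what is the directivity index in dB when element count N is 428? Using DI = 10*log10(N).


26.31 dB


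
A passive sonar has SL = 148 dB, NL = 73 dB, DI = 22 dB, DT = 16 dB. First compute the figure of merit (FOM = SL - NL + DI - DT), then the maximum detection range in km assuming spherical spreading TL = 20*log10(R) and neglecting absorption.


Step 1: FOM = SL - NL + DI - DT = 148 - 73 + 22 - 16 = 81 dB
Step 2: at max range FOM = TL = 20*log10(R), so R = 10^(81/20) = 11220.18 m = 11.22 km

11.22 km


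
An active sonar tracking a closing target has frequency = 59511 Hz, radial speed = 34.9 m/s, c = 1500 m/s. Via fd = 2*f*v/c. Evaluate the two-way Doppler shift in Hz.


2769.25 Hz


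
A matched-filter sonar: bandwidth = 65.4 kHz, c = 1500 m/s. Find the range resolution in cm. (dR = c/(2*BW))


1.15 cm


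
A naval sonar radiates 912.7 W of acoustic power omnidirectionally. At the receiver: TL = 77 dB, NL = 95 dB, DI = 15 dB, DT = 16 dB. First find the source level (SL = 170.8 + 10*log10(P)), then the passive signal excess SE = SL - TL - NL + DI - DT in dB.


Step 1: SL = 170.8 + 10*log10(912.7) = 200.4 dB
Step 2: SE = SL - TL - NL + DI - DT = 200.4 - 77 - 95 + 15 - 16 = 27.4

27.4 dB


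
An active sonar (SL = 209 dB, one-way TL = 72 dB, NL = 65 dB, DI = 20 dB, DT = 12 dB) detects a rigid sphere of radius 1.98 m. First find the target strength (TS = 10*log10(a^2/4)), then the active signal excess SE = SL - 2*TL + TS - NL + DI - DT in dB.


Step 1: TS = 10*log10(1.98^2/4) = -0.09 dB
Step 2: SE = SL - 2*TL + TS - NL + DI - DT = 209 - 2*72 + (-0.09) - 65 + 20 - 12 = 7.91

7.91 dB


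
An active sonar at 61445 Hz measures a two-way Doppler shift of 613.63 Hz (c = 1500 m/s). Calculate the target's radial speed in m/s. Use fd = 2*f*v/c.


7.49 m/s


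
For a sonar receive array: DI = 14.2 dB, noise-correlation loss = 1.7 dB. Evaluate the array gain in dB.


12.5 dB


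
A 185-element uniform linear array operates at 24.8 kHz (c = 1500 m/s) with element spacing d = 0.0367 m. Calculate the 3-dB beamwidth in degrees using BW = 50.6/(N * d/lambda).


Step 1: lambda = 1500/24800 = 0.06048 m
Step 2: d/lambda = 0.0367/0.06048 = 0.6068
Step 3: BW = 50.6/(N * d/lambda) = 50.6/(185 * 0.6068) = 0.45

0.45 deg


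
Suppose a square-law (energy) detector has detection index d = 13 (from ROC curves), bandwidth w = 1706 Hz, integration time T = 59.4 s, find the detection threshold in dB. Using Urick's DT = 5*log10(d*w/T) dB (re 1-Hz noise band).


DT = 5*log10(d*w/T) = 5*log10(13 * 1706 / 59.4) = 5*log10(373.37) = 12.86

12.86 dB


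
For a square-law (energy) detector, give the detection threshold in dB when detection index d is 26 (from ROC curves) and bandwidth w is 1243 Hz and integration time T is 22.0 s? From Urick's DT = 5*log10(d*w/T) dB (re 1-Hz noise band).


DT = 5*log10(d*w/T) = 5*log10(26 * 1243 / 22.0) = 5*log10(1469.0) = 15.84

15.84 dB


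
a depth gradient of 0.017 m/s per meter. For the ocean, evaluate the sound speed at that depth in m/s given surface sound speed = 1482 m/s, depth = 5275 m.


1571.675 m/s


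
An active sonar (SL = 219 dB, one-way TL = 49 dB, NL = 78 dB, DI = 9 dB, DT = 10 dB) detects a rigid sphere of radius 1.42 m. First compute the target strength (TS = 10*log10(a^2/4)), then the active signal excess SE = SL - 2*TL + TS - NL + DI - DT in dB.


Step 1: TS = 10*log10(1.42^2/4) = -2.97 dB
Step 2: SE = SL - 2*TL + TS - NL + DI - DT = 219 - 2*49 + (-2.97) - 78 + 9 - 10 = 39.03

39.03 dB


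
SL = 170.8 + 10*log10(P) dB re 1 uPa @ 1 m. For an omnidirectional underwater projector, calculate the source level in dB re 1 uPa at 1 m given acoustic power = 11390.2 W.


211.37 dB


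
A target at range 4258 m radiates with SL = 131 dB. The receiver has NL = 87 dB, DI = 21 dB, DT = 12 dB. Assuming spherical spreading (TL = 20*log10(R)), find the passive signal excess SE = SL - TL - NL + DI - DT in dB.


Step 1: TL = 20*log10(4258) = 72.58 dB
Step 2: SE = 131 - 72.58 - 87 + 21 - 12 = -19.58

-19.58 dB


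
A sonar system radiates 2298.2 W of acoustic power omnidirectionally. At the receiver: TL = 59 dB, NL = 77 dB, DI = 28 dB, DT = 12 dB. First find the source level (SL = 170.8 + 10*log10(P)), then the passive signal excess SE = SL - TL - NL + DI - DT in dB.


Step 1: SL = 170.8 + 10*log10(2298.2) = 204.41 dB
Step 2: SE = SL - TL - NL + DI - DT = 204.41 - 59 - 77 + 28 - 12 = 84.41

84.41 dB


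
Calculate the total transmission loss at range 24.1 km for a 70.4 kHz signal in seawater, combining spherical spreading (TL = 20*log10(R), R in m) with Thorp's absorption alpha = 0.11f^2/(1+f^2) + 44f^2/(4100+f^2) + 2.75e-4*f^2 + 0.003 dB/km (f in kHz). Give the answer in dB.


Step 1 (Thorp): alpha = 0.11*4956.16/(1+4956.16) + 44*4956.16/(4100+4956.16) + 2.75e-4*4956.16 + 0.003 = 25.5558 dB/km
Step 2: TL_spread = 20*log10(24100) = 87.64 dB
Step 3: TL_abs = alpha*R = 25.5558 * 24.1 = 615.89 dB
Step 4: TL_total = 87.64 + 615.89 = 703.53

703.53 dB


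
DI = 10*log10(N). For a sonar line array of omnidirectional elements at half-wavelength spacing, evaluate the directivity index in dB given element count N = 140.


DI = 10*log10(140) = 21.46

21.46 dB


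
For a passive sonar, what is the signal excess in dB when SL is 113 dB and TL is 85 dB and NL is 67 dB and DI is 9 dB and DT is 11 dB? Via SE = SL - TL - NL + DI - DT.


SE = SL - TL - NL + DI - DT = 113 - 85 - 67 + 9 - 11 = -41

-41 dB


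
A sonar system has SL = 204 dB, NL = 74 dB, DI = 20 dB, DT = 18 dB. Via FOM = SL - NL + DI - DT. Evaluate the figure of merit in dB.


FOM = SL - NL + DI - DT = 204 - 74 + 20 - 18 = 132

132 dB


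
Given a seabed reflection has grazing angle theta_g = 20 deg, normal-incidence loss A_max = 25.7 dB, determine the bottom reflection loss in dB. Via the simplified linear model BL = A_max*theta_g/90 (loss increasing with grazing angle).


BL = A_max * theta_g / 90 = 25.7 * 20 / 90 = 5.71

5.71 dB


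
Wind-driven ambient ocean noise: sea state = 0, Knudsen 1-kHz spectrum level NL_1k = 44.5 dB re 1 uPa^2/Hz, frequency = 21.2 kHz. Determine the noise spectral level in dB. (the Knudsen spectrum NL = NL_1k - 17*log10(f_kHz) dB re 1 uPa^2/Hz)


NL = NL_1k - 17*log10(f_kHz) = 44.5 - 17*log10(21.2) = 44.5 - (22.55) = 21.95

21.95 dB


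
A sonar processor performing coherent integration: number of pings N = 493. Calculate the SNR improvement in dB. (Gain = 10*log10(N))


Gain = 10*log10(493) = 26.93

26.93 dB


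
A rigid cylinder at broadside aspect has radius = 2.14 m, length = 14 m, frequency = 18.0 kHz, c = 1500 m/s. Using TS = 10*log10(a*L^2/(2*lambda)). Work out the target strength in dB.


lambda = 1500/18000 = 0.08333 m
TS = 10*log10(2.14*14^2/(2*0.08333)) = 34.01

34.01 dB


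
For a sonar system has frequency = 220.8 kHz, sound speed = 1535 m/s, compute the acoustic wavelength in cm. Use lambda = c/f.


lambda = c/f = 1535 / 220800 = 0.007 m = 0.7 cm

0.7 cm


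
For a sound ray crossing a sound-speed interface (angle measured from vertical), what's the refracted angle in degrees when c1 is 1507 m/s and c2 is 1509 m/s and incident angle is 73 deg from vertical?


sin(theta2) = (c2/c1)*sin(theta1) = (1509/1507)*sin(73 deg) = 0.95757
theta2 = arcsin(0.95757) = 73.25

73.25 deg


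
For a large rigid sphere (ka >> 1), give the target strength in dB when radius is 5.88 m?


TS = 10*log10(5.88^2 / 4) = 10*log10(8.6436) = 9.37

9.37 dB


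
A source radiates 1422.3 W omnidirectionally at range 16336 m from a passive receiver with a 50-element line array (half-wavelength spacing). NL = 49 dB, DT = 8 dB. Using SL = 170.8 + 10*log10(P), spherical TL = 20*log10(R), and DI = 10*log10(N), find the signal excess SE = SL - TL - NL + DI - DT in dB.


78.06 dB


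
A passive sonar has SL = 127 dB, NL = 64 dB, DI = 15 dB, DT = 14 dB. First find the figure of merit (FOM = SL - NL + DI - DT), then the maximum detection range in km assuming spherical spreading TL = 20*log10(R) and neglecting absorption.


Step 1: FOM = SL - NL + DI - DT = 127 - 64 + 15 - 14 = 64 dB
Step 2: at max range FOM = TL = 20*log10(R), so R = 10^(64/20) = 1584.89 m = 1.58 km

1.58 km


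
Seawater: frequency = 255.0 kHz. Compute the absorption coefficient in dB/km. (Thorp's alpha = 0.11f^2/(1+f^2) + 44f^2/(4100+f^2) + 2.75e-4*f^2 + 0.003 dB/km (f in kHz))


f^2 = 65025.0
alpha = 0.11*65025.0/(1+65025.0) + 44*65025.0/(4100+65025.0) + 2.75e-4*65025.0 + 0.003 = 59.385

59.385 dB/km


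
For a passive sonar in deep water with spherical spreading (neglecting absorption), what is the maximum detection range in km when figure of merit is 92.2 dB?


At max range FOM = TL, so 20*log10(R) = 92.2
R = 10^(92.2/20) = 40738.03 m = 40.74 km

40.74 km


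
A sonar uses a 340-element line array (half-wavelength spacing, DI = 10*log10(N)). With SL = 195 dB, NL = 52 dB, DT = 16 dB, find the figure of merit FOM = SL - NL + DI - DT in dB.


Step 1: DI = 10*log10(340) = 25.31 dB
Step 2: FOM = SL - NL + DI - DT = 195 - 52 + 25.31 - 16 = 152.31

152.31 dB


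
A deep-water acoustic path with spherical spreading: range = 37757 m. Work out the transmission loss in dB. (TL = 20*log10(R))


91.54 dB


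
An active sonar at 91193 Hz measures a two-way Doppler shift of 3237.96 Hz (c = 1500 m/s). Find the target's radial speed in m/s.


From fd = 2*f*v/c, v = c*fd/(2*f) = 1500 * 3237.96 / (2*91193) = 26.63

26.63 m/s


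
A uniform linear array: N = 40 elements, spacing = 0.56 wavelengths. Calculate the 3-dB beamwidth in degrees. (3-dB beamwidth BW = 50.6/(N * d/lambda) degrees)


BW = 50.6 / (40 * 0.56) = 50.6 / 22.4 = 2.26

2.26 deg


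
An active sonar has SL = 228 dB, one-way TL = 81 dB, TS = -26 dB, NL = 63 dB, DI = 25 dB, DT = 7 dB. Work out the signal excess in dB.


SE = SL - 2*TL + TS - NL + DI - DT = 228 - 2*81 + (-26) - 63 + 25 - 7 = -5

-5 dB


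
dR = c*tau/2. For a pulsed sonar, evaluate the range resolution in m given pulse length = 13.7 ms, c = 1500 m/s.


dR = c*tau/2 = 1500 * 13.7e-3 / 2 = 10.275

10.275 m


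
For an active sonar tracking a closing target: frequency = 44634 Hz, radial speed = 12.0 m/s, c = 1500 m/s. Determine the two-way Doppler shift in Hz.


fd = 2*f*v/c = 2 * 44634 * 12.0 / 1500 = 714.14

714.14 Hz


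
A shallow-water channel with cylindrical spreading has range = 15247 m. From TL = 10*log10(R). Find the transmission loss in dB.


TL = 10*log10(15247) = 41.83

41.83 dB


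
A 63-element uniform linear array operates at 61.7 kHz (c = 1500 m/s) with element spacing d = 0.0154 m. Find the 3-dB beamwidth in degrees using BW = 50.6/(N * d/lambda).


1.27 deg


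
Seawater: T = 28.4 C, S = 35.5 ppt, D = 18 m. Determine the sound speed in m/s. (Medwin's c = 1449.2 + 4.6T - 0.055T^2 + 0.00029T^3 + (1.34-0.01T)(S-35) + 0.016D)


c = 1449.2 + 4.6*28.4 - 0.055*28.4^2 + 0.00029*28.4^3 + (1.34 - 0.01*28.4)*(35.5 - 35) + 0.016*18 = 1542.94

1542.94 m/s


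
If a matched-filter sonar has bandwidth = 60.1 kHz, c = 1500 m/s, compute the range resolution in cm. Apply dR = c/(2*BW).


dR = c/(2*BW) = 1500 / (2 * 60.1e3) = 0.0125 m = 1.25 cm

1.25 cm


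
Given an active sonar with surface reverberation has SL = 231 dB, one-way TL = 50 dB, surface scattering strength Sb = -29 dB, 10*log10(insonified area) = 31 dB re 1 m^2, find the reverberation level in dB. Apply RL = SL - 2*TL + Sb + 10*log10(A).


133 dB


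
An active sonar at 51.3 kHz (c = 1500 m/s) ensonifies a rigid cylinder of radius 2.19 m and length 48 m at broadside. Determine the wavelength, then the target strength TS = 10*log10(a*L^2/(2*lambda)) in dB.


Step 1: lambda = c/f = 1500/51300 = 0.02924 m
Step 2: TS = 10*log10(a*L^2/(2*lambda)) = 10*log10(2.19*48^2/(2*0.02924)) = 49.36

49.36 dB


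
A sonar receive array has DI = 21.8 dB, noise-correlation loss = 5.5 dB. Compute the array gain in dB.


16.3 dB


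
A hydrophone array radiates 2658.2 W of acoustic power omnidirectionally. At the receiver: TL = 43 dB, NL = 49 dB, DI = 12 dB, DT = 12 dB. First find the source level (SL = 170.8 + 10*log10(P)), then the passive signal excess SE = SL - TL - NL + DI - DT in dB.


Step 1: SL = 170.8 + 10*log10(2658.2) = 205.05 dB
Step 2: SE = SL - TL - NL + DI - DT = 205.05 - 43 - 49 + 12 - 12 = 113.05

113.05 dB


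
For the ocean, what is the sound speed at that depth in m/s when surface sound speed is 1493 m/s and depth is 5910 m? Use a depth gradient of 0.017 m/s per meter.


c = 1493 + 0.017 * 5910 = 1593.47

1593.47 m/s


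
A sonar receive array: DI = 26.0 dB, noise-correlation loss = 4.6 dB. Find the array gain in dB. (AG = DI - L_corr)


AG = DI - L_corr = 26.0 - 4.6 = 21.4

21.4 dB


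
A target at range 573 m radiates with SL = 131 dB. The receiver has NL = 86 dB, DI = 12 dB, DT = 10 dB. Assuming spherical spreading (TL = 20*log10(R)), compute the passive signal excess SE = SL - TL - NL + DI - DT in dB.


-8.16 dB


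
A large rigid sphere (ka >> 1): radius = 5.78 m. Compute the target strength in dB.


9.22 dB


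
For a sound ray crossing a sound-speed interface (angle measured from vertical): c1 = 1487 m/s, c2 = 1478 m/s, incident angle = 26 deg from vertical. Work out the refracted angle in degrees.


sin(theta2) = (c2/c1)*sin(theta1) = (1478/1487)*sin(26 deg) = 0.43572
theta2 = arcsin(0.43572) = 25.83

25.83 deg


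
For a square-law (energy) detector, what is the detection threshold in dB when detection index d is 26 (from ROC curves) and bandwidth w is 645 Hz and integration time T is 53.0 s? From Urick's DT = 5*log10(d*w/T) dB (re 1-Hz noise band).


DT = 5*log10(d*w/T) = 5*log10(26 * 645 / 53.0) = 5*log10(316.42) = 12.5

12.5 dB


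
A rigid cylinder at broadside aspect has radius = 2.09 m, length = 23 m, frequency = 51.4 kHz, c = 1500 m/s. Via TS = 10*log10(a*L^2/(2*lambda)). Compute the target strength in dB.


lambda = 1500/51400 = 0.02918 m
TS = 10*log10(2.09*23^2/(2*0.02918)) = 42.77

42.77 dB


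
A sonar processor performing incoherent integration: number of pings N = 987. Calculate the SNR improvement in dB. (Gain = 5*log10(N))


Gain = 5*log10(987) = 14.97

14.97 dB


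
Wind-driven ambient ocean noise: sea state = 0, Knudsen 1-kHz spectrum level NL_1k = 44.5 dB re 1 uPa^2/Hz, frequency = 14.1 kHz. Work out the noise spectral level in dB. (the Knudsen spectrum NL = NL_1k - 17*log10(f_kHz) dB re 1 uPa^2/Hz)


24.96 dB


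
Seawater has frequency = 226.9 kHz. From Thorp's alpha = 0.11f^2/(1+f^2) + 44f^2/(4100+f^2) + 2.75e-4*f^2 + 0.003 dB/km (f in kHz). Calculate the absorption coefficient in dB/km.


f^2 = 51483.61
alpha = 0.11*51483.61/(1+51483.61) + 44*51483.61/(4100+51483.61) + 2.75e-4*51483.61 + 0.003 = 55.025

55.025 dB/km


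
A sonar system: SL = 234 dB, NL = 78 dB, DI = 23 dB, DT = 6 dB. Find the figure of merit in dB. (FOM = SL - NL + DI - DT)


FOM = SL - NL + DI - DT = 234 - 78 + 23 - 6 = 173

173 dB


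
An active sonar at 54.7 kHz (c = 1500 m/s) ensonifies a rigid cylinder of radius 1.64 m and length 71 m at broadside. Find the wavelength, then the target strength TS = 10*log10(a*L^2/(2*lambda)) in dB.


Step 1: lambda = c/f = 1500/54700 = 0.02742 m
Step 2: TS = 10*log10(a*L^2/(2*lambda)) = 10*log10(1.64*71^2/(2*0.02742)) = 51.78

51.78 dB


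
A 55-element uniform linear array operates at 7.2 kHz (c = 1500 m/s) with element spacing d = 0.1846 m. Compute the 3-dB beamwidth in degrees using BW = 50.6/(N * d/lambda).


Step 1: lambda = 1500/7200 = 0.20833 m
Step 2: d/lambda = 0.1846/0.20833 = 0.8861
Step 3: BW = 50.6/(N * d/lambda) = 50.6/(55 * 0.8861) = 1.04

1.04 deg


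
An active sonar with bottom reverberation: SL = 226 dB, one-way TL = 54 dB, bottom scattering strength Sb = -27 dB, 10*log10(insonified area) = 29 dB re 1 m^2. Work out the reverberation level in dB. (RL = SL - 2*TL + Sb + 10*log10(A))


RL = SL - 2*TL + Sb + 10*log10(A) = 226 - 2*54 + (-27) + 29 = 120

120 dB


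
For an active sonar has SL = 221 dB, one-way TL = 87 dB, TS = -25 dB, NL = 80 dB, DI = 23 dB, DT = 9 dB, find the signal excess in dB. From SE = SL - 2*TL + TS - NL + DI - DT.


-44 dB


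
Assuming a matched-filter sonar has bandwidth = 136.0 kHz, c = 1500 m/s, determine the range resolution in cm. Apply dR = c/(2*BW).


dR = c/(2*BW) = 1500 / (2 * 136.0e3) = 0.0055 m = 0.55 cm

0.55 cm


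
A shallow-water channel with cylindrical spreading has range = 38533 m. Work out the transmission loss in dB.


TL = 10*log10(38533) = 45.86

45.86 dB


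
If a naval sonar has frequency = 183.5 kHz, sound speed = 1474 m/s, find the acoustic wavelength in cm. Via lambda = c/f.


lambda = c/f = 1474 / 183500 = 0.008 m = 0.8 cm

0.8 cm


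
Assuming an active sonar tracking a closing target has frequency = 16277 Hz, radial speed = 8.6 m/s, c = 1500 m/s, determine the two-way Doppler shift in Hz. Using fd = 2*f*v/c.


186.64 Hz


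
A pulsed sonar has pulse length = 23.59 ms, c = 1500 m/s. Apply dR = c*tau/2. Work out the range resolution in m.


dR = c*tau/2 = 1500 * 23.59e-3 / 2 = 17.6925

17.6925 m


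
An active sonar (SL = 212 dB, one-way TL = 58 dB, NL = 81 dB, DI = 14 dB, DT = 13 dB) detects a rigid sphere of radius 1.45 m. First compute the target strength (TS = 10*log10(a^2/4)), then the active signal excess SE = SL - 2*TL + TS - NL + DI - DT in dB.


Step 1: TS = 10*log10(1.45^2/4) = -2.79 dB
Step 2: SE = SL - 2*TL + TS - NL + DI - DT = 212 - 2*58 + (-2.79) - 81 + 14 - 13 = 13.21

13.21 dB


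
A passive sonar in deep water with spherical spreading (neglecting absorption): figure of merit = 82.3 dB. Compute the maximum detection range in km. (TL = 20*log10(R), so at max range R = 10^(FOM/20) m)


13.03 km


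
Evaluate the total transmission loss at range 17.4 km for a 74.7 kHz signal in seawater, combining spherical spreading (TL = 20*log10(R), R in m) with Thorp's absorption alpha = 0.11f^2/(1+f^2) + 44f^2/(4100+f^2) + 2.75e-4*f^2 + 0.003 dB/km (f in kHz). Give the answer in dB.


554.81 dB


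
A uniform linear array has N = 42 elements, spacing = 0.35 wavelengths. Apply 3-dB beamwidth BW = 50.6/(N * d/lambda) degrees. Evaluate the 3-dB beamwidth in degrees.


3.44 deg


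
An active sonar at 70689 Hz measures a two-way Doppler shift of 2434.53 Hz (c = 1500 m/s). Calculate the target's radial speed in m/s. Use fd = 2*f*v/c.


From fd = 2*f*v/c, v = c*fd/(2*f) = 1500 * 2434.53 / (2*70689) = 25.83

25.83 m/s


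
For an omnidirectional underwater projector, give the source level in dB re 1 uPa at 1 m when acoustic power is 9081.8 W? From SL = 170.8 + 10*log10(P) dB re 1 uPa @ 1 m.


210.38 dB


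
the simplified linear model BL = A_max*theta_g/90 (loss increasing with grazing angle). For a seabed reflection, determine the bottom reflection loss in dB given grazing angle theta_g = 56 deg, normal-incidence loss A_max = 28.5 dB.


17.73 dB


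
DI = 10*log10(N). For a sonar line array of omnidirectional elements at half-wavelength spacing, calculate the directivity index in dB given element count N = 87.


19.4 dB


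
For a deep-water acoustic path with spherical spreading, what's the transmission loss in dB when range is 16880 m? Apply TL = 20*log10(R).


TL = 20*log10(16880) = 84.55

84.55 dB


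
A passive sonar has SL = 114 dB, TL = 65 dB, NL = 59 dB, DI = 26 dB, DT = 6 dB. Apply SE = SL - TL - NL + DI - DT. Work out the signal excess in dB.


SE = SL - TL - NL + DI - DT = 114 - 65 - 59 + 26 - 6 = 10

10 dB


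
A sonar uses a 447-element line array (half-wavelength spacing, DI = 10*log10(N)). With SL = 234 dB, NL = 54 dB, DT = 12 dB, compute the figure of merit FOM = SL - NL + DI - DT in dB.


194.5 dB


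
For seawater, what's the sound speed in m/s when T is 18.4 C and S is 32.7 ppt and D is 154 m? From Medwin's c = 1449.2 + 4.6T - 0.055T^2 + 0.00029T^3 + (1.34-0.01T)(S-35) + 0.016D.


c = 1449.2 + 4.6*18.4 - 0.055*18.4^2 + 0.00029*18.4^3 + (1.34 - 0.01*18.4)*(32.7 - 35) + 0.016*154 = 1516.83

1516.83 m/s


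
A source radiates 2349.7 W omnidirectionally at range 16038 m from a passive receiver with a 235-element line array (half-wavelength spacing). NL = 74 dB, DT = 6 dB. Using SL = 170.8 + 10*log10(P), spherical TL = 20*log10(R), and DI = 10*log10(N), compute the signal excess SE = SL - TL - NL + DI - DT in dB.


Step 1: SL = 170.8 + 10*log10(2349.7) = 204.51 dB
Step 2: TL = 20*log10(16038) = 84.1 dB
Step 3: DI = 10*log10(235) = 23.71 dB
Step 4: SE = SL - TL - NL + DI - DT = 204.51 - 84.1 - 74 + 23.71 - 6 = 64.12

64.12 dB


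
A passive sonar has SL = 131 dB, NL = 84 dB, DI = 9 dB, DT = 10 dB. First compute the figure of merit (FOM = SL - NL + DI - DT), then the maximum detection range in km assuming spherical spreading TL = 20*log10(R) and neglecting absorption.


Step 1: FOM = SL - NL + DI - DT = 131 - 84 + 9 - 10 = 46 dB
Step 2: at max range FOM = TL = 20*log10(R), so R = 10^(46/20) = 199.53 m = 0.2 km

0.2 km


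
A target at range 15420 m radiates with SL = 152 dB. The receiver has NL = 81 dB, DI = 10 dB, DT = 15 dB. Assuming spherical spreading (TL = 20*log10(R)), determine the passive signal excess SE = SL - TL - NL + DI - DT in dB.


Step 1: TL = 20*log10(15420) = 83.76 dB
Step 2: SE = 152 - 83.76 - 81 + 10 - 15 = -17.76

-17.76 dB


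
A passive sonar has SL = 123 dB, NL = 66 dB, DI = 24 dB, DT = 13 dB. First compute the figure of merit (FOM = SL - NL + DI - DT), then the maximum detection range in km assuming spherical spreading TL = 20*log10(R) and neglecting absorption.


Step 1: FOM = SL - NL + DI - DT = 123 - 66 + 24 - 13 = 68 dB
Step 2: at max range FOM = TL = 20*log10(R), so R = 10^(68/20) = 2511.89 m = 2.51 km

2.51 km


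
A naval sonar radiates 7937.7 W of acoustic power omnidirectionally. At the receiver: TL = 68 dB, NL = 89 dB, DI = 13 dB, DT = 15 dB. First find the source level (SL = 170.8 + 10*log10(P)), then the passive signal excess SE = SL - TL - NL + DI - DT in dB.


Step 1: SL = 170.8 + 10*log10(7937.7) = 209.8 dB
Step 2: SE = SL - TL - NL + DI - DT = 209.8 - 68 - 89 + 13 - 15 = 50.8

50.8 dB


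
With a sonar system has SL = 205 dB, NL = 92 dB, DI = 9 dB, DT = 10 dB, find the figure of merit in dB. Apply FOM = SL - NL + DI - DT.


FOM = SL - NL + DI - DT = 205 - 92 + 9 - 10 = 112

112 dB


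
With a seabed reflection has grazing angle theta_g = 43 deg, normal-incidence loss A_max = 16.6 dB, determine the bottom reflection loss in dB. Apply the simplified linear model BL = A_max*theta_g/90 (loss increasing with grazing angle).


BL = A_max * theta_g / 90 = 16.6 * 43 / 90 = 7.93

7.93 dB


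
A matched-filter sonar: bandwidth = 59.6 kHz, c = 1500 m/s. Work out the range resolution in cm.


dR = c/(2*BW) = 1500 / (2 * 59.6e3) = 0.0126 m = 1.26 cm

1.26 cm


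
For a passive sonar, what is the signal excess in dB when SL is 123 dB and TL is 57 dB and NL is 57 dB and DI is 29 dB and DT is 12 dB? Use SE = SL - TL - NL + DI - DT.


SE = SL - TL - NL + DI - DT = 123 - 57 - 57 + 29 - 12 = 26

26 dB


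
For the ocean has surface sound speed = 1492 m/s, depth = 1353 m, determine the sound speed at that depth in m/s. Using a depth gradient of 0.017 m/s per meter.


1515.001 m/s


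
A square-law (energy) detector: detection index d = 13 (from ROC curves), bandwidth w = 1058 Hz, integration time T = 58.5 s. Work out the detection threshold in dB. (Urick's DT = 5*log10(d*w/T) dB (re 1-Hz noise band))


11.86 dB


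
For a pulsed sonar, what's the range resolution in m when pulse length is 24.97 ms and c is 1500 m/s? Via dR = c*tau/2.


18.7275 m


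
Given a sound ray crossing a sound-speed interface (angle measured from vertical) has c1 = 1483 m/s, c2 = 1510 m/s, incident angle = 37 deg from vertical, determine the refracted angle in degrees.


sin(theta2) = (c2/c1)*sin(theta1) = (1510/1483)*sin(37 deg) = 0.61277
theta2 = arcsin(0.61277) = 37.79

37.79 deg


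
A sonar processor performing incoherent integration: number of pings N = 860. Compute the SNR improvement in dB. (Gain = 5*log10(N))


Gain = 5*log10(860) = 14.67

14.67 dB


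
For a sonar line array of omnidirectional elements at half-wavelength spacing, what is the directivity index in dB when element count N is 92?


DI = 10*log10(92) = 19.64

19.64 dB


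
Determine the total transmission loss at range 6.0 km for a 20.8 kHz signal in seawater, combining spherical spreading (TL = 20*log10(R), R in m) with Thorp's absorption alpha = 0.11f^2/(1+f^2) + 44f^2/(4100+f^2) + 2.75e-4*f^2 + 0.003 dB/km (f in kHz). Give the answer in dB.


Step 1 (Thorp): alpha = 0.11*432.64/(1+432.64) + 44*432.64/(4100+432.64) + 2.75e-4*432.64 + 0.003 = 4.4315 dB/km
Step 2: TL_spread = 20*log10(6000) = 75.56 dB
Step 3: TL_abs = alpha*R = 4.4315 * 6.0 = 26.59 dB
Step 4: TL_total = 75.56 + 26.59 = 102.15

102.15 dB


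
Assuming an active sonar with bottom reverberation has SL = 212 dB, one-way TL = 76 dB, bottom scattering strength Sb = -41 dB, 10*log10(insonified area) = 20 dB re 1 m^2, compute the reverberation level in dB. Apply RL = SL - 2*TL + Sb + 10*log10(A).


RL = SL - 2*TL + Sb + 10*log10(A) = 212 - 2*76 + (-41) + 20 = 39

39 dB


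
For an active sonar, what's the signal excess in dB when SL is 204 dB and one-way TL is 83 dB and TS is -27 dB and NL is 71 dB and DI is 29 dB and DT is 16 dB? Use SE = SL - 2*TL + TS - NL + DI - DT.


-47 dB


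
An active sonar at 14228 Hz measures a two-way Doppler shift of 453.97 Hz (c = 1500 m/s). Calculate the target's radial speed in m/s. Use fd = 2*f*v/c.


From fd = 2*f*v/c, v = c*fd/(2*f) = 1500 * 453.97 / (2*14228) = 23.93

23.93 m/s


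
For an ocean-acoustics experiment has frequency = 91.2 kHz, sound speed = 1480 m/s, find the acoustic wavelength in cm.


lambda = c/f = 1480 / 91200 = 0.0162 m = 1.62 cm

1.62 cm


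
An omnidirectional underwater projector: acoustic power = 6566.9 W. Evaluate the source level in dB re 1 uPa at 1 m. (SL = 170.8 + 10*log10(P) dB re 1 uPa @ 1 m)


SL = 170.8 + 10*log10(6566.9) = 170.8 + 38.17 = 208.97

208.97 dB


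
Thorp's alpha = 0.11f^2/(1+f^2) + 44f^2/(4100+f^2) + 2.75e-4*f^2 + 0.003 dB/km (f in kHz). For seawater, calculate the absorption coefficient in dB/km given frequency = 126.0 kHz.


f^2 = 15876.0
alpha = 0.11*15876.0/(1+15876.0) + 44*15876.0/(4100+15876.0) + 2.75e-4*15876.0 + 0.003 = 39.448

39.448 dB/km


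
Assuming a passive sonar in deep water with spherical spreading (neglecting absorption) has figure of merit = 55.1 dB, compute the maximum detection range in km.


0.57 km


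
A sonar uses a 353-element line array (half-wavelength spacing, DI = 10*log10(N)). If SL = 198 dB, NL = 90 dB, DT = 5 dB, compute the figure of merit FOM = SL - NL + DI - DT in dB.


128.48 dB


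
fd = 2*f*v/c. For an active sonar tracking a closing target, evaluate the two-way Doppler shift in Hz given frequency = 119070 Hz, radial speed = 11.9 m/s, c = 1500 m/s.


fd = 2*f*v/c = 2 * 119070 * 11.9 / 1500 = 1889.24

1889.24 Hz
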